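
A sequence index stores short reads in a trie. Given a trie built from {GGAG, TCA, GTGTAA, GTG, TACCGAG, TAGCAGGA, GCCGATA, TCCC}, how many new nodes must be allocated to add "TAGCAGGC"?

1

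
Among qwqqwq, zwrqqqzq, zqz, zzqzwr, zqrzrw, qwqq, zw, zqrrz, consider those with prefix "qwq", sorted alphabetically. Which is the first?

qwqq

DFS of the "qwq" subtree visits, in order: "qwqq", "qwqqwq"
Position 1: qwqq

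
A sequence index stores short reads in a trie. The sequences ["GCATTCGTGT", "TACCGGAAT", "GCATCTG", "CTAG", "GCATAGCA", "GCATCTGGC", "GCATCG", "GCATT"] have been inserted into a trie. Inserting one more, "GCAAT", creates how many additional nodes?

2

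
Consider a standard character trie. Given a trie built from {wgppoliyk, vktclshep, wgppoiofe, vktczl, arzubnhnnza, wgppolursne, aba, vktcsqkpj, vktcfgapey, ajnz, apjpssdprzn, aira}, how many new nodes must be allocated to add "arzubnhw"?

The longest prefix of "arzubnhw" already in the trie is "arzubnh" (length 7).
Each of the 1 remaining characters creates one node.

1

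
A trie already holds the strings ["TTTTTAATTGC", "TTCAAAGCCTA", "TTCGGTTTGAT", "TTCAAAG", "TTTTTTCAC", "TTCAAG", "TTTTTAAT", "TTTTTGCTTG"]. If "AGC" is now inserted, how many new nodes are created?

Nothing in the trie begins with "A"; the whole of "AGC" is new.
3 − 0 = 3 new nodes.

3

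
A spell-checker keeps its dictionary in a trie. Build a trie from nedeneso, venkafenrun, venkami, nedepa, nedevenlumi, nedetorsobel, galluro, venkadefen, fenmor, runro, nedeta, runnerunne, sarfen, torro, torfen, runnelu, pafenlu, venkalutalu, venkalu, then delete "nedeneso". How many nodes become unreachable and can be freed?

Walk "nedeneso" from the leaf back toward the root, removing each node that no remaining word uses.
The suffix "neso" (4 nodes) is used only by "nedeneso"; the node for "nede" still has the child "p", so pruning stops there.
Nodes removed: 4

4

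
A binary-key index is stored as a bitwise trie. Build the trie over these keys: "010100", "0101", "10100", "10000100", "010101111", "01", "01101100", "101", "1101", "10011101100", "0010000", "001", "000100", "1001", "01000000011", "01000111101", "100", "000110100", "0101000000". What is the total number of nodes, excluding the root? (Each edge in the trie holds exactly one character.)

71

Trace insertions, counting only characters that open a new branch:
  "010100" → 6 new (0, 1, 0, 1, 0, 0)
  "0101" → prefix "0101" already present; 0 new (none)
  "10100" → 5 new (1, 0, 1, 0, 0)
  "10000100" → prefix "10" already present; 6 new (0, 0, 0, 1, 0, 0)
  "010101111" → prefix "01010" already present; 4 new (1, 1, 1, 1)
  "01" → prefix "01" already present; 0 new (none)
  "01101100" → prefix "01" already present; 6 new (1, 0, 1, 1, 0, 0)
  "101" → prefix "101" already present; 0 new (none)
  "1101" → prefix "1" already present; 3 new (1, 0, 1)
  "10011101100" → prefix "100" already present; 8 new (1, 1, 1, 0, 1, 1, 0, 0)
  "0010000" → prefix "0" already present; 6 new (0, 1, 0, 0, 0, 0)
  "001" → prefix "001" already present; 0 new (none)
  "000100" → prefix "00" already present; 4 new (0, 1, 0, 0)
  "1001" → prefix "1001" already present; 0 new (none)
  "01000000011" → prefix "010" already present; 8 new (0, 0, 0, 0, 0, 0, 1, 1)
  "01000111101" → prefix "01000" already present; 6 new (1, 1, 1, 1, 0, 1)
  "100" → prefix "100" already present; 0 new (none)
  "000110100" → prefix "0001" already present; 5 new (1, 0, 1, 0, 0)
  "0101000000" → prefix "010100" already present; 4 new (0, 0, 0, 0)
Total nodes = 6 + 0 + 5 + 6 + 4 + 0 + 6 + 0 + 3 + 8 + 6 + 0 + 4 + 0 + 8 + 6 + 0 + 5 + 4 = 71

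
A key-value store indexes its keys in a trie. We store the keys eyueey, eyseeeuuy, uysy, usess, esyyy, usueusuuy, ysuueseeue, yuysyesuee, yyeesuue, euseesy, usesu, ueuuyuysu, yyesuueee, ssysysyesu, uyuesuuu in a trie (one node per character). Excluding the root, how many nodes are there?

Insert word by word; a character creates a node only if that edge doesn't already exist:
  "eyueey" → 6 new (e, y, u, e, e, y)
  "eyseeeuuy" → prefix "ey" already present; 7 new (s, e, e, e, u, u, y)
  "uysy" → 4 new (u, y, s, y)
  "usess" → prefix "u" already present; 4 new (s, e, s, s)
  "esyyy" → prefix "e" already present; 4 new (s, y, y, y)
  "usueusuuy" → prefix "us" already present; 7 new (u, e, u, s, u, u, y)
  "ysuueseeue" → 10 new (y, s, u, u, e, s, e, e, u, e)
  "yuysyesuee" → prefix "y" already present; 9 new (u, y, s, y, e, s, u, e, e)
  "yyeesuue" → prefix "y" already present; 7 new (y, e, e, s, u, u, e)
  "euseesy" → prefix "e" already present; 6 new (u, s, e, e, s, y)
  "usesu" → prefix "uses" already present; 1 new (u)
  "ueuuyuysu" → prefix "u" already present; 8 new (e, u, u, y, u, y, s, u)
  "yyesuueee" → prefix "yye" already present; 6 new (s, u, u, e, e, e)
  "ssysysyesu" → 10 new (s, s, y, s, y, s, y, e, s, u)
  "uyuesuuu" → prefix "uy" already present; 6 new (u, e, s, u, u, u)
Total nodes = 6 + 7 + 4 + 4 + 4 + 7 + 10 + 9 + 7 + 6 + 1 + 8 + 6 + 10 + 6 = 95

95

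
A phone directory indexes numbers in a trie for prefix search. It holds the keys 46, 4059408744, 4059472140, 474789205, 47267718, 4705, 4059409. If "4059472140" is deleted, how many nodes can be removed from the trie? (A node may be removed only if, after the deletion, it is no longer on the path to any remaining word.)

Walk "4059472140" from the leaf back toward the root, removing each node that no remaining word uses.
The suffix "72140" (5 nodes) is used only by "4059472140"; the node for "40594" still has the child "0", so pruning stops there.
Nodes removed: 5

5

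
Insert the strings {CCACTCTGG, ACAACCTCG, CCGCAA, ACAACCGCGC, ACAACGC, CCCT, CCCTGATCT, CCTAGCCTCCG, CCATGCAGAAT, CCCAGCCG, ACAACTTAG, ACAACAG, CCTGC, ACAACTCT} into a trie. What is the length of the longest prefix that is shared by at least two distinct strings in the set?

Look for the deepest trie node that still has at least two words in its subtree.
e.g. "ACAACCGCGC" and "ACAACCTCG" share the prefix "ACAACC" of length 6; no pair shares a longer one.
Longest shared-prefix length: 6

6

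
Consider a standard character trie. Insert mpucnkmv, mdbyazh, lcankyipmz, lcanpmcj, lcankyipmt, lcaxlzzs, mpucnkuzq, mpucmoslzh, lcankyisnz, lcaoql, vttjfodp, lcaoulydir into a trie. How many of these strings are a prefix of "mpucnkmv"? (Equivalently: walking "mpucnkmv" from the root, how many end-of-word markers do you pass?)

Walk "mpucnkmv" from the root; an end-of-word marker is hit whenever a stored word is a prefix of "mpucnkmv".
Prefixes of the query that are stored words: "mpucnkmv"
Count: 1

1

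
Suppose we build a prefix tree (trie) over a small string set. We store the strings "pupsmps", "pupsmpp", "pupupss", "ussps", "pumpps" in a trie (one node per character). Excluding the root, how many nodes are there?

21

Count nodes per top-level branch (shared prefixes stored once):
  'p'-branch (pumpps, pupsmpp, pupsmps, pupupss): 16 nodes
  'u'-branch (ussps): 5 nodes
Sum: 21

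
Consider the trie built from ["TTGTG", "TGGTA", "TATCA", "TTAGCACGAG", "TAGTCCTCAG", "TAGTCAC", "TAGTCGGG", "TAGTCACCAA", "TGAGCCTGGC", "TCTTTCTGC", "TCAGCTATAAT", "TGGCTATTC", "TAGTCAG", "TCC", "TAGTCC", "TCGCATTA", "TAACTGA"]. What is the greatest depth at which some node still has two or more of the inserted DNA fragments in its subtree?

7

Equivalently: take the maximum, over all pairs, of their longest common prefix length.
"TAGTCAC" and "TAGTCACCAA" agree on "TAGTCAC" (7 characters) before diverging; nothing deeper is shared.
Longest shared-prefix length: 7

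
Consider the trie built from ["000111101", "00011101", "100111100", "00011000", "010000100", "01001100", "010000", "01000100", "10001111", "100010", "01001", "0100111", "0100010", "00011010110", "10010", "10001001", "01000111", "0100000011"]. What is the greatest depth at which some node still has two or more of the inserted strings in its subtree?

Look for the deepest trie node that still has at least two words in its subtree.
"0100010" and "01000100" agree on "0100010" (7 characters) before diverging; nothing deeper is shared.
Longest shared-prefix length: 7

7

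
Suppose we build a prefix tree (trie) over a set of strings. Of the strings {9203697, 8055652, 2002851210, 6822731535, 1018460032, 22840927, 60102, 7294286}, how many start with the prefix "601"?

Traverse to the node for "601", then collect every word in that subtree.
Words under "601": 60102
Count: 1

1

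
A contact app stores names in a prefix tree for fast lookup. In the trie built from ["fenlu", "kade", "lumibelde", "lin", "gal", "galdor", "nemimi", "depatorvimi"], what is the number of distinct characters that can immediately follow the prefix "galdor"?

Follow the path "galdor" to its node, then look at its outgoing edges.
No stored string extends past "galdor".
That node has 0 child edges.

0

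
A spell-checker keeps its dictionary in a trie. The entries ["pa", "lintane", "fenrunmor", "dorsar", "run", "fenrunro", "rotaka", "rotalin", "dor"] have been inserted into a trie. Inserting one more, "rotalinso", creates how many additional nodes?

The longest prefix of "rotalinso" already in the trie is "rotalin" (length 7).
Each of the 2 remaining characters creates one node.

2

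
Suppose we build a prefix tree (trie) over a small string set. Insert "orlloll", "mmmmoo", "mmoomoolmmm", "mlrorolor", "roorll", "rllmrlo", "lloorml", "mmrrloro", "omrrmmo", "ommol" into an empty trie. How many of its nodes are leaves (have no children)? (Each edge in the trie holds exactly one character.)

10

A leaf is a node with no children — equivalently, the end of a word that is not a proper prefix of any other stored word.
Those words: "lloorml", "mlrorolor", "mmmmoo", "mmoomoolmmm", "mmrrloro", "ommol", "omrrmmo", "orlloll", "rllmrlo", "roorll"
Leaf count: 10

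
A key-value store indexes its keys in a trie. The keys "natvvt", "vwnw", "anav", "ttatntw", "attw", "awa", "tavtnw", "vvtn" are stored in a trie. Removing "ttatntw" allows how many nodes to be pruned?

6

A node on "ttatntw"'s path can go only if nothing else ends at it or branches off below it.
The suffix "tatntw" (6 nodes) is used only by "ttatntw"; the node for "t" still has the child "a", so pruning stops there.
Nodes removed: 6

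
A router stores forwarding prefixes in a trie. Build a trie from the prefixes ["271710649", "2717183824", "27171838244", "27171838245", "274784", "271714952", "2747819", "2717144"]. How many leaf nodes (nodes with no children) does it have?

A leaf is a node with no children — equivalently, the end of a word that is not a proper prefix of any other stored word.
Those words: "271710649", "2717144", "271714952", "27171838244", "27171838245", "2747819", "274784"
Leaf count: 7

7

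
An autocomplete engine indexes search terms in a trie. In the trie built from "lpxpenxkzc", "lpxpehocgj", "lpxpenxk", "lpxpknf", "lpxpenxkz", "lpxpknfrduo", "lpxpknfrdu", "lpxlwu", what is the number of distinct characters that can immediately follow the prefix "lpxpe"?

The children of the "lpxpe" node are the distinct next characters among strings starting with "lpxpe".
Distinct next characters after "lpxpe": h, n.
That node has 2 child edges.

2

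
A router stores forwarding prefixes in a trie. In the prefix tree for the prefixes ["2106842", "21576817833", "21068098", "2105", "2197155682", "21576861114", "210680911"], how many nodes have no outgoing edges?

7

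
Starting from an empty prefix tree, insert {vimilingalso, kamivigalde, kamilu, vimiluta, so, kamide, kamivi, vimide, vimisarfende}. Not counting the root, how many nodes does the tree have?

42

Count nodes per top-level branch (shared prefixes stored once):
  'k'-branch (kamide, kamilu, kamivi, kamivigalde): 15 nodes
  's'-branch (so): 2 nodes
  'v'-branch (vimide, vimilingalso, vimiluta, vimisarfende): 25 nodes
Sum: 42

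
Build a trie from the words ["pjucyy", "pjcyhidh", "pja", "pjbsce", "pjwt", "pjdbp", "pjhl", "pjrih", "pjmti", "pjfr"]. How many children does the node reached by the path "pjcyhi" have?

1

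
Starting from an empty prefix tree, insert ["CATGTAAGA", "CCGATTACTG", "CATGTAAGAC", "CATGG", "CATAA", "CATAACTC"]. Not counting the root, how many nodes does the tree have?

For each word, the new-node count is its length minus the longest prefix already in the trie:
  "CATGTAAGA" → 9 new (C, A, T, G, T, A, A, G, A)
  "CCGATTACTG" → prefix "C" already present; 9 new (C, G, A, T, T, A, C, T, G)
  "CATGTAAGAC" → prefix "CATGTAAGA" already present; 1 new (C)
  "CATGG" → prefix "CATG" already present; 1 new (G)
  "CATAA" → prefix "CAT" already present; 2 new (A, A)
  "CATAACTC" → prefix "CATAA" already present; 3 new (C, T, C)
Total nodes = 9 + 9 + 1 + 1 + 2 + 3 = 25

25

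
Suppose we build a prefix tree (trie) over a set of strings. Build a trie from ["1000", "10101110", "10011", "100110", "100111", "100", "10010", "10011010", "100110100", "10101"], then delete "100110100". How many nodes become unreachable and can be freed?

After clearing the end-marker at "100110100", prune upward until reaching a node still needed by another word.
The suffix "0" (1 node) is used only by "100110100"; "10011010" is itself a stored word, so pruning stops there.
Nodes removed: 1

1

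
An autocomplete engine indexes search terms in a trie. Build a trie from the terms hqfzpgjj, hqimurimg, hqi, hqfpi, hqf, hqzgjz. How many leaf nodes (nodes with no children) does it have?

4

Leaves are exactly the stored words that no other stored word extends.
Those words: "hqfpi", "hqfzpgjj", "hqimurimg", "hqzgjz"
Leaf count: 4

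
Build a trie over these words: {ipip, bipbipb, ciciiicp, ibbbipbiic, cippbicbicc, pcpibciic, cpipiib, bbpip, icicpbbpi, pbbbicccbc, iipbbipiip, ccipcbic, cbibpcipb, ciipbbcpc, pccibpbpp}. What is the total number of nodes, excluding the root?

111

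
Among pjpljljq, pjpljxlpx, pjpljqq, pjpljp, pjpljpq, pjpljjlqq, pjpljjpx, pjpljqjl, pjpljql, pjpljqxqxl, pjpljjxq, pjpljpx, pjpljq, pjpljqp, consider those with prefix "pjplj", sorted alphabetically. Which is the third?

pjpljjxq

DFS of the "pjplj" subtree visits, in order: "pjpljjlqq", "pjpljjpx", "pjpljjxq", "pjpljljq", "pjpljp", "pjpljpq", "pjpljpx", "pjpljq", "pjpljqjl", "pjpljql", "pjpljqp", "pjpljqq", "pjpljqxqxl", "pjpljxlpx"
Position 3: pjpljjxq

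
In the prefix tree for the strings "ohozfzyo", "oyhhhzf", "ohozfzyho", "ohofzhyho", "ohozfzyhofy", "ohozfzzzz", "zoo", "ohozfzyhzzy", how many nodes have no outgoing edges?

7

Leaves are exactly the stored words that no other stored word extends.
Those words: "ohofzhyho", "ohozfzyhofy", "ohozfzyhzzy", "ohozfzyo", "ohozfzzzz", "oyhhhzf", "zoo"
Leaf count: 7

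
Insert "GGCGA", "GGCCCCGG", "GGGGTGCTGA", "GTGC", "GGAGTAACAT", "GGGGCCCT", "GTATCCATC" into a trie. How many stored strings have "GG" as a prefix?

Traverse to the node for "GG", then collect every word in that subtree.
Words under "GG": GGAGTAACAT, GGCCCCGG, GGCGA, GGGGCCCT, GGGGTGCTGA
Count: 5

5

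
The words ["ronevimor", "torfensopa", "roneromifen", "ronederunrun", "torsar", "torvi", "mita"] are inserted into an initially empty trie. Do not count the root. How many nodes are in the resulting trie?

Trace insertions, counting only characters that open a new branch:
  "ronevimor" → 9 new (r, o, n, e, v, i, m, o, r)
  "torfensopa" → 10 new (t, o, r, f, e, n, s, o, p, a)
  "roneromifen" → prefix "rone" already present; 7 new (r, o, m, i, f, e, n)
  "ronederunrun" → prefix "rone" already present; 8 new (d, e, r, u, n, r, u, n)
  "torsar" → prefix "tor" already present; 3 new (s, a, r)
  "torvi" → prefix "tor" already present; 2 new (v, i)
  "mita" → 4 new (m, i, t, a)
Total nodes = 9 + 10 + 7 + 8 + 3 + 2 + 4 = 43

43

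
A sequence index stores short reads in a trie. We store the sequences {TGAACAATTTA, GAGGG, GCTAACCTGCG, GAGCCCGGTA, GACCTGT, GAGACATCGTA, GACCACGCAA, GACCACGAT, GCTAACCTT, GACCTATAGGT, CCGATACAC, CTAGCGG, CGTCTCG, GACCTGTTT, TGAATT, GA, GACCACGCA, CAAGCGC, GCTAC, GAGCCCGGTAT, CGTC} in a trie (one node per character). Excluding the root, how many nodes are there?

94

Insert word by word; a character creates a node only if that edge doesn't already exist:
  "TGAACAATTTA" → 11 new (T, G, A, A, C, A, A, T, T, T, A)
  "GAGGG" → 5 new (G, A, G, G, G)
  "GCTAACCTGCG" → prefix "G" already present; 10 new (C, T, A, A, C, C, T, G, C, G)
  "GAGCCCGGTA" → prefix "GAG" already present; 7 new (C, C, C, G, G, T, A)
  "GACCTGT" → prefix "GA" already present; 5 new (C, C, T, G, T)
  "GAGACATCGTA" → prefix "GAG" already present; 8 new (A, C, A, T, C, G, T, A)
  "GACCACGCAA" → prefix "GACC" already present; 6 new (A, C, G, C, A, A)
  "GACCACGAT" → prefix "GACCACG" already present; 2 new (A, T)
  "GCTAACCTT" → prefix "GCTAACCT" already present; 1 new (T)
  "GACCTATAGGT" → prefix "GACCT" already present; 6 new (A, T, A, G, G, T)
  "CCGATACAC" → 9 new (C, C, G, A, T, A, C, A, C)
  "CTAGCGG" → prefix "C" already present; 6 new (T, A, G, C, G, G)
  "CGTCTCG" → prefix "C" already present; 6 new (G, T, C, T, C, G)
  "GACCTGTTT" → prefix "GACCTGT" already present; 2 new (T, T)
  "TGAATT" → prefix "TGAA" already present; 2 new (T, T)
  "GA" → prefix "GA" already present; 0 new (none)
  "GACCACGCA" → prefix "GACCACGCA" already present; 0 new (none)
  "CAAGCGC" → prefix "C" already present; 6 new (A, A, G, C, G, C)
  "GCTAC" → prefix "GCTA" already present; 1 new (C)
  "GAGCCCGGTAT" → prefix "GAGCCCGGTA" already present; 1 new (T)
  "CGTC" → prefix "CGTC" already present; 0 new (none)
Total nodes = 11 + 5 + 10 + 7 + 5 + 8 + 6 + 2 + 1 + 6 + 9 + 6 + 6 + 2 + 2 + 0 + 0 + 6 + 1 + 1 + 0 = 94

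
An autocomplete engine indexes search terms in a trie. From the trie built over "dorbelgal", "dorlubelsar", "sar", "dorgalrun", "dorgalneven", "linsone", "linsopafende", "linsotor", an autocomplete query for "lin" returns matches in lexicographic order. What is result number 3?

linsotor

Words with prefix "lin", in lexicographic order: "linsone", "linsopafende", "linsotor"
Position 3: linsotor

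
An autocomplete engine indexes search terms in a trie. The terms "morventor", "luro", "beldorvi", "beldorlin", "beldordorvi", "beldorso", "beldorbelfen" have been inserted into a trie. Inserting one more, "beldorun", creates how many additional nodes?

2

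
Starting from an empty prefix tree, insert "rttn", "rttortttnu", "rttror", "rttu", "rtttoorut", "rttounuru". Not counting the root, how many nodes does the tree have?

26

Trie structure (* marks end of a word):
(root)
└─ r
   └─ t
      └─ t
         ├─ n *
         ├─ o
         │  ├─ r
         │  │  └─ t
         │  │     └─ t
         │  │        └─ t
         │  │           └─ n
         │  │              └─ u *
         │  └─ u
         │     └─ n
         │        └─ u
         │           └─ r
         │              └─ u *
         ├─ r
         │  └─ o
         │     └─ r *
         ├─ t
         │  └─ o
         │     └─ o
         │        └─ r
         │           └─ u
         │              └─ t *
         └─ u *
Counting every labelled node above: 26.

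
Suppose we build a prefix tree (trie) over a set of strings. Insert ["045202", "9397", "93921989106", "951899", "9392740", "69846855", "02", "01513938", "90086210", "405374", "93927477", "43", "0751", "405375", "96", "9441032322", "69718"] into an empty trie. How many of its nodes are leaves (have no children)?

17

A leaf is a node with no children — equivalently, the end of a word that is not a proper prefix of any other stored word.
Those words: "01513938", "02", "045202", "0751", "405374", "405375", "43", "69718", "69846855", "90086210", "93921989106", "9392740", "93927477", "9397", "9441032322", "951899", "96"
Leaf count: 17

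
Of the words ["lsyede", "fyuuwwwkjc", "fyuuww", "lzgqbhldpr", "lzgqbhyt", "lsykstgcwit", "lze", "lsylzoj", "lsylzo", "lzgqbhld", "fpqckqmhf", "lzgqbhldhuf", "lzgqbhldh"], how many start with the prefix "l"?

10

Filter for entries beginning with "l":
Words under "l": lsyede, lsykstgcwit, lsylzo, lsylzoj, lze, lzgqbhld, lzgqbhldh, lzgqbhldhuf, lzgqbhldpr, lzgqbhyt
Count: 10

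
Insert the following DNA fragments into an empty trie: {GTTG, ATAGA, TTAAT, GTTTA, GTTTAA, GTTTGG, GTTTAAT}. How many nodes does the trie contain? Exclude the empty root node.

20

For each word, the new-node count is its length minus the longest prefix already in the trie:
  "GTTG" → 4 new (G, T, T, G)
  "ATAGA" → 5 new (A, T, A, G, A)
  "TTAAT" → 5 new (T, T, A, A, T)
  "GTTTA" → prefix "GTT" already present; 2 new (T, A)
  "GTTTAA" → prefix "GTTTA" already present; 1 new (A)
  "GTTTGG" → prefix "GTTT" already present; 2 new (G, G)
  "GTTTAAT" → prefix "GTTTAA" already present; 1 new (T)
Total nodes = 4 + 5 + 5 + 2 + 1 + 2 + 1 = 20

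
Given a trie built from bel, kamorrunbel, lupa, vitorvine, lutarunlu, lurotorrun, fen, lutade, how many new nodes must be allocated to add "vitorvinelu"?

"vitorvine" is already a path in the trie; the remaining "lu" must be added.
New nodes needed: |"vitorvinelu"| − 9 = 11 − 9 = 2.

2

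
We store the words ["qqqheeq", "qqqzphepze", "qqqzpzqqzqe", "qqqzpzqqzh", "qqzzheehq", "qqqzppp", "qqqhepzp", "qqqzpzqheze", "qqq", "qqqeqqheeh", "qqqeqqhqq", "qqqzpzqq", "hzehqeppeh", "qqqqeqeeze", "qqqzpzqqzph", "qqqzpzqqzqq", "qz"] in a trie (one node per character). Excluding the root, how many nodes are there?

Count nodes per top-level branch (shared prefixes stored once):
  'h'-branch (hzehqeppeh): 10 nodes
  'q'-branch (qqq, qqqeqqheeh, qqqeqqhqq, qqqheeq, qqqhepzp, qqqqeqeeze, qqqzphepze, qqqzppp, qqqzpzqheze, qqqzpzqq, qqqzpzqqzh, qqqzpzqqzph, qqqzpzqqzqe, qqqzpzqqzqq, qqzzheehq, qz): 57 nodes
Sum: 67

67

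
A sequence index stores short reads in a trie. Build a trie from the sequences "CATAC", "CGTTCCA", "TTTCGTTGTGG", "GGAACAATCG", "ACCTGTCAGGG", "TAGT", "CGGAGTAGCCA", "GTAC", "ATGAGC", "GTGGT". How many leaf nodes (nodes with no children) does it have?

10

Leaves are exactly the stored words that no other stored word extends.
Those words: "ACCTGTCAGGG", "ATGAGC", "CATAC", "CGGAGTAGCCA", "CGTTCCA", "GGAACAATCG", "GTAC", "GTGGT", "TAGT", "TTTCGTTGTGG"
Leaf count: 10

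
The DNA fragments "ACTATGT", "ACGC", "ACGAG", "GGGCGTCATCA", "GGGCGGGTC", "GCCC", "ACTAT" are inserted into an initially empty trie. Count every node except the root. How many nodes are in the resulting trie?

29

Count nodes per top-level branch (shared prefixes stored once):
  'A'-branch (ACGAG, ACGC, ACTAT, ACTATGT): 11 nodes
  'G'-branch (GCCC, GGGCGGGTC, GGGCGTCATCA): 18 nodes
Sum: 29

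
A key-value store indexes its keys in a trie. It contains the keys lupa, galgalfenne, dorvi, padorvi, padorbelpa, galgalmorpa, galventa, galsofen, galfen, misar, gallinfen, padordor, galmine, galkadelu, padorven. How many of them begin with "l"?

Filter for entries beginning with "l":
Matches: "lupa"
Count: 1

1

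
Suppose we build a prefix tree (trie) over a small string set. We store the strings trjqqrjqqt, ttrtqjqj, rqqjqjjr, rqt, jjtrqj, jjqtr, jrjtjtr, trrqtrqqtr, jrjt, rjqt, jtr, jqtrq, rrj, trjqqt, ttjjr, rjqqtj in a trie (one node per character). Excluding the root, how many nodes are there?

Insert word by word; a character creates a node only if that edge doesn't already exist:
  "trjqqrjqqt" → 10 new (t, r, j, q, q, r, j, q, q, t)
  "ttrtqjqj" → prefix "t" already present; 7 new (t, r, t, q, j, q, j)
  "rqqjqjjr" → 8 new (r, q, q, j, q, j, j, r)
  "rqt" → prefix "rq" already present; 1 new (t)
  "jjtrqj" → 6 new (j, j, t, r, q, j)
  "jjqtr" → prefix "jj" already present; 3 new (q, t, r)
  "jrjtjtr" → prefix "j" already present; 6 new (r, j, t, j, t, r)
  "trrqtrqqtr" → prefix "tr" already present; 8 new (r, q, t, r, q, q, t, r)
  "jrjt" → prefix "jrjt" already present; 0 new (none)
  "rjqt" → prefix "r" already present; 3 new (j, q, t)
  "jtr" → prefix "j" already present; 2 new (t, r)
  "jqtrq" → prefix "j" already present; 4 new (q, t, r, q)
  "rrj" → prefix "r" already present; 2 new (r, j)
  "trjqqt" → prefix "trjqq" already present; 1 new (t)
  "ttjjr" → prefix "tt" already present; 3 new (j, j, r)
  "rjqqtj" → prefix "rjq" already present; 3 new (q, t, j)
Total nodes = 10 + 7 + 8 + 1 + 6 + 3 + 6 + 8 + 0 + 3 + 2 + 4 + 2 + 1 + 3 + 3 = 67

67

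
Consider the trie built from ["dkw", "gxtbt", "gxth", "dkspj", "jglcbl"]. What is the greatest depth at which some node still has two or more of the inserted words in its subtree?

3

Equivalently: take the maximum, over all pairs, of their longest common prefix length.
e.g. "gxtbt" and "gxth" share the prefix "gxt" of length 3; no pair shares a longer one.
Longest shared-prefix length: 3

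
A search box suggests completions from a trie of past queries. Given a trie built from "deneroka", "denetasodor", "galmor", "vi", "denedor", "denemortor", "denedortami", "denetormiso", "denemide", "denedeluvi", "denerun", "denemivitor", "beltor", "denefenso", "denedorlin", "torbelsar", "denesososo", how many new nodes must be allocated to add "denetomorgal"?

6

Walking "denetomorgal" from the root, the first 6 characters ("deneto") follow existing edges; "m" is the first miss.
So 12 − 6 = 6 new nodes.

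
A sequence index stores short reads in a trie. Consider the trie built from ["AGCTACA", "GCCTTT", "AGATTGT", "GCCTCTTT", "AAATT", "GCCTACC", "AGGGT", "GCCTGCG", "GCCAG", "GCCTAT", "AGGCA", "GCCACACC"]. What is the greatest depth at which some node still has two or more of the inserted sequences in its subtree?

Equivalently: take the maximum, over all pairs, of their longest common prefix length.
e.g. "GCCTACC" and "GCCTAT" share the prefix "GCCTA" of length 5; no pair shares a longer one.
Longest shared-prefix length: 5

5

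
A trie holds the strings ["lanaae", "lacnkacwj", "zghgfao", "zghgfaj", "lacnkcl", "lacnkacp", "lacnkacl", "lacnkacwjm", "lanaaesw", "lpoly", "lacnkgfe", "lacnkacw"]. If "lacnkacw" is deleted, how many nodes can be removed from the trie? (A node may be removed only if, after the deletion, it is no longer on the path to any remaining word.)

0

Walk "lacnkacw" from the leaf back toward the root, removing each node that no remaining word uses.
Every node on "lacnkacw" is still needed (e.g. by "lacnkacwj"), so nothing is freed.
Nodes removed: 0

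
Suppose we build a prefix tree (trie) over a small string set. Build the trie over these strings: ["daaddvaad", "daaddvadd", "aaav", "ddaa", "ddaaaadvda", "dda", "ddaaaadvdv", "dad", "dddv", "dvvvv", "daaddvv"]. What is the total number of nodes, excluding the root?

Trace insertions, counting only characters that open a new branch:
  "daaddvaad" → 9 new (d, a, a, d, d, v, a, a, d)
  "daaddvadd" → prefix "daaddva" already present; 2 new (d, d)
  "aaav" → 4 new (a, a, a, v)
  "ddaa" → prefix "d" already present; 3 new (d, a, a)
  "ddaaaadvda" → prefix "ddaa" already present; 6 new (a, a, d, v, d, a)
  "dda" → prefix "dda" already present; 0 new (none)
  "ddaaaadvdv" → prefix "ddaaaadvd" already present; 1 new (v)
  "dad" → prefix "da" already present; 1 new (d)
  "dddv" → prefix "dd" already present; 2 new (d, v)
  "dvvvv" → prefix "d" already present; 4 new (v, v, v, v)
  "daaddvv" → prefix "daaddv" already present; 1 new (v)
Total nodes = 9 + 2 + 4 + 3 + 6 + 0 + 1 + 1 + 2 + 4 + 1 = 33

33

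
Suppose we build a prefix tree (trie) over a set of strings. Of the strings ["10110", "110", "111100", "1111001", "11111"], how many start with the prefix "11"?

Traverse to the node for "11", then collect every word in that subtree.
Matches: "110", "111100", "1111001", "11111"
Count: 4

4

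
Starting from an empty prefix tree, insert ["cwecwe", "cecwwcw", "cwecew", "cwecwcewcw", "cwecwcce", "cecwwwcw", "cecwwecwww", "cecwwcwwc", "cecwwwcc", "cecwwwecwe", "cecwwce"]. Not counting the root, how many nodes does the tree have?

Trace insertions, counting only characters that open a new branch:
  "cwecwe" → 6 new (c, w, e, c, w, e)
  "cecwwcw" → prefix "c" already present; 6 new (e, c, w, w, c, w)
  "cwecew" → prefix "cwec" already present; 2 new (e, w)
  "cwecwcewcw" → prefix "cwecw" already present; 5 new (c, e, w, c, w)
  "cwecwcce" → prefix "cwecwc" already present; 2 new (c, e)
  "cecwwwcw" → prefix "cecww" already present; 3 new (w, c, w)
  "cecwwecwww" → prefix "cecww" already present; 5 new (e, c, w, w, w)
  "cecwwcwwc" → prefix "cecwwcw" already present; 2 new (w, c)
  "cecwwwcc" → prefix "cecwwwc" already present; 1 new (c)
  "cecwwwecwe" → prefix "cecwww" already present; 4 new (e, c, w, e)
  "cecwwce" → prefix "cecwwc" already present; 1 new (e)
Total nodes = 6 + 6 + 2 + 5 + 2 + 3 + 5 + 2 + 1 + 4 + 1 = 37

37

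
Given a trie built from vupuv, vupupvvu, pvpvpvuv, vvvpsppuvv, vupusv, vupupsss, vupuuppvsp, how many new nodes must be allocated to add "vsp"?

The longest prefix of "vsp" already in the trie is "v" (length 1).
New nodes needed: |"vsp"| − 1 = 3 − 1 = 2.

2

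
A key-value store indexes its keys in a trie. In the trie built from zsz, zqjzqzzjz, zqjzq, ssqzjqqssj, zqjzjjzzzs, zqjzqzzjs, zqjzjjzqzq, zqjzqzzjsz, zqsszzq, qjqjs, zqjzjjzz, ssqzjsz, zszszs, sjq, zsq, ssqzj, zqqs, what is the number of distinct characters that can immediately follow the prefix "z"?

Walk "z" from the root, arriving at one node.
Characters that immediately follow "z" among the stored strings: {q, s}.
That node has 2 child edges.

2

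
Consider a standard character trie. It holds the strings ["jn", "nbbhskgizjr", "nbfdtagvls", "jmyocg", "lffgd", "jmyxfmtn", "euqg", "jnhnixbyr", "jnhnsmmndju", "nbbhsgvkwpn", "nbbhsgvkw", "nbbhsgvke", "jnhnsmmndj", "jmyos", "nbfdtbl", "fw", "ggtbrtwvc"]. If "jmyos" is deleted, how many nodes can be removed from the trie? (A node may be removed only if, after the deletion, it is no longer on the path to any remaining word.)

1

Walk "jmyos" from the leaf back toward the root, removing each node that no remaining word uses.
The suffix "s" (1 node) is used only by "jmyos"; the node for "jmyo" still has the child "c", so pruning stops there.
Nodes removed: 1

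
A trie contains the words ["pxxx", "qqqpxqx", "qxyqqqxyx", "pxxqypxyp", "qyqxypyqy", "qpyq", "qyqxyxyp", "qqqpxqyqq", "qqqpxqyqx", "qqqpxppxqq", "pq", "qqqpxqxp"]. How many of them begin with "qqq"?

Walk to "qqq"; the words in its subtree are exactly those with that prefix.
Matches: "qqqpxppxqq", "qqqpxqx", "qqqpxqxp", "qqqpxqyqq", "qqqpxqyqx"
Count: 5

5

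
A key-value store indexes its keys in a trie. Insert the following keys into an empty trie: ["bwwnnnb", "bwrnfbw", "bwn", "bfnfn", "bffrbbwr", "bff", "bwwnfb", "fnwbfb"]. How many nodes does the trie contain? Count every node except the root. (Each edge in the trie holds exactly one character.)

For each word, the new-node count is its length minus the longest prefix already in the trie:
  "bwwnnnb" → 7 new (b, w, w, n, n, n, b)
  "bwrnfbw" → prefix "bw" already present; 5 new (r, n, f, b, w)
  "bwn" → prefix "bw" already present; 1 new (n)
  "bfnfn" → prefix "b" already present; 4 new (f, n, f, n)
  "bffrbbwr" → prefix "bf" already present; 6 new (f, r, b, b, w, r)
  "bff" → prefix "bff" already present; 0 new (none)
  "bwwnfb" → prefix "bwwn" already present; 2 new (f, b)
  "fnwbfb" → 6 new (f, n, w, b, f, b)
Total nodes = 7 + 5 + 1 + 4 + 6 + 0 + 2 + 6 = 31

31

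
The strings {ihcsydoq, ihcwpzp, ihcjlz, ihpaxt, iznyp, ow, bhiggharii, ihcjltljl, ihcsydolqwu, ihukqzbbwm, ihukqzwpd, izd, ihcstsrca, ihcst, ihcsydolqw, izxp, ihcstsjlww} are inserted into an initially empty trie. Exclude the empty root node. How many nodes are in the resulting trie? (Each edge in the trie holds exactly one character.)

66

Trace insertions, counting only characters that open a new branch:
  "ihcsydoq" → 8 new (i, h, c, s, y, d, o, q)
  "ihcwpzp" → prefix "ihc" already present; 4 new (w, p, z, p)
  "ihcjlz" → prefix "ihc" already present; 3 new (j, l, z)
  "ihpaxt" → prefix "ih" already present; 4 new (p, a, x, t)
  "iznyp" → prefix "i" already present; 4 new (z, n, y, p)
  "ow" → 2 new (o, w)
  "bhiggharii" → 10 new (b, h, i, g, g, h, a, r, i, i)
  "ihcjltljl" → prefix "ihcjl" already present; 4 new (t, l, j, l)
  "ihcsydolqwu" → prefix "ihcsydo" already present; 4 new (l, q, w, u)
  "ihukqzbbwm" → prefix "ih" already present; 8 new (u, k, q, z, b, b, w, m)
  "ihukqzwpd" → prefix "ihukqz" already present; 3 new (w, p, d)
  "izd" → prefix "iz" already present; 1 new (d)
  "ihcstsrca" → prefix "ihcs" already present; 5 new (t, s, r, c, a)
  "ihcst" → prefix "ihcst" already present; 0 new (none)
  "ihcsydolqw" → prefix "ihcsydolqw" already present; 0 new (none)
  "izxp" → prefix "iz" already present; 2 new (x, p)
  "ihcstsjlww" → prefix "ihcsts" already present; 4 new (j, l, w, w)
Total nodes = 8 + 4 + 3 + 4 + 4 + 2 + 10 + 4 + 4 + 8 + 3 + 1 + 5 + 0 + 0 + 2 + 4 = 66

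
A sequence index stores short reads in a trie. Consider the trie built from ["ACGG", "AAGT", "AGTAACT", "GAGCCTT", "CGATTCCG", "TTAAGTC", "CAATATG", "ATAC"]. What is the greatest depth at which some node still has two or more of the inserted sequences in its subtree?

Equivalently: take the maximum, over all pairs, of their longest common prefix length.
e.g. "AAGT" and "ACGG" share the prefix "A" of length 1; no pair shares a longer one.
Longest shared-prefix length: 1

1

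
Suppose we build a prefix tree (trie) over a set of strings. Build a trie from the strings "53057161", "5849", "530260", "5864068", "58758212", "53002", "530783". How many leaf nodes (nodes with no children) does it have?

7

Leaves are exactly the stored words that no other stored word extends.
Those words: "53002", "530260", "53057161", "530783", "5849", "5864068", "58758212"
Leaf count: 7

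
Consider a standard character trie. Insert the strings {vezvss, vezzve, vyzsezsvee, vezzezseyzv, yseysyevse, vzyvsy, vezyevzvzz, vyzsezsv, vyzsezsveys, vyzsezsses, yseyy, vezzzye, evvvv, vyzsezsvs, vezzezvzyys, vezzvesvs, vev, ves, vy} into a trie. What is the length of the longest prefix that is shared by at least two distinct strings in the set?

The deepest shared node is where two words last agree before diverging.
"vyzsezsvee" and "vyzsezsveys" agree on "vyzsezsve" (9 characters) before diverging; nothing deeper is shared.
Longest shared-prefix length: 9

9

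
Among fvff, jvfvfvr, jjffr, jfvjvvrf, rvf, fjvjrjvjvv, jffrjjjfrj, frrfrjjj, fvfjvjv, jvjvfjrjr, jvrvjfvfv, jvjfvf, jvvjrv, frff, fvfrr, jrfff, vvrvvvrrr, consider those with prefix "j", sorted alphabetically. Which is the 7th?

jvjvfjrjr

DFS of the "j" subtree visits, in order: "jffrjjjfrj", "jfvjvvrf", "jjffr", "jrfff", "jvfvfvr", "jvjfvf", "jvjvfjrjr", "jvrvjfvfv", "jvvjrv"
The 7th is jvjvfjrjr.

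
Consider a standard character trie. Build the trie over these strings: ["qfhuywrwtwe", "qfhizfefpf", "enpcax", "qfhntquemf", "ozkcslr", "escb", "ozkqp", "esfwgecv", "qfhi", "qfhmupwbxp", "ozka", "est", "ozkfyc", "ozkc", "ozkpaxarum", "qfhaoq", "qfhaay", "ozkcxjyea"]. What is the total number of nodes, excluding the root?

For each word, the new-node count is its length minus the longest prefix already in the trie:
  "qfhuywrwtwe" → 11 new (q, f, h, u, y, w, r, w, t, w, e)
  "qfhizfefpf" → prefix "qfh" already present; 7 new (i, z, f, e, f, p, f)
  "enpcax" → 6 new (e, n, p, c, a, x)
  "qfhntquemf" → prefix "qfh" already present; 7 new (n, t, q, u, e, m, f)
  "ozkcslr" → 7 new (o, z, k, c, s, l, r)
  "escb" → prefix "e" already present; 3 new (s, c, b)
  "ozkqp" → prefix "ozk" already present; 2 new (q, p)
  "esfwgecv" → prefix "es" already present; 6 new (f, w, g, e, c, v)
  "qfhi" → prefix "qfhi" already present; 0 new (none)
  "qfhmupwbxp" → prefix "qfh" already present; 7 new (m, u, p, w, b, x, p)
  "ozka" → prefix "ozk" already present; 1 new (a)
  "est" → prefix "es" already present; 1 new (t)
  "ozkfyc" → prefix "ozk" already present; 3 new (f, y, c)
  "ozkc" → prefix "ozkc" already present; 0 new (none)
  "ozkpaxarum" → prefix "ozk" already present; 7 new (p, a, x, a, r, u, m)
  "qfhaoq" → prefix "qfh" already present; 3 new (a, o, q)
  "qfhaay" → prefix "qfha" already present; 2 new (a, y)
  "ozkcxjyea" → prefix "ozkc" already present; 5 new (x, j, y, e, a)
Total nodes = 11 + 7 + 6 + 7 + 7 + 3 + 2 + 6 + 0 + 7 + 1 + 1 + 3 + 0 + 7 + 3 + 2 + 5 = 78

78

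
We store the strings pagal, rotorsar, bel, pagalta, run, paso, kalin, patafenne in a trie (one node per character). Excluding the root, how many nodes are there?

34

Trace insertions, counting only characters that open a new branch:
  "pagal" → 5 new (p, a, g, a, l)
  "rotorsar" → 8 new (r, o, t, o, r, s, a, r)
  "bel" → 3 new (b, e, l)
  "pagalta" → prefix "pagal" already present; 2 new (t, a)
  "run" → prefix "r" already present; 2 new (u, n)
  "paso" → prefix "pa" already present; 2 new (s, o)
  "kalin" → 5 new (k, a, l, i, n)
  "patafenne" → prefix "pa" already present; 7 new (t, a, f, e, n, n, e)
Total nodes = 5 + 8 + 3 + 2 + 2 + 2 + 5 + 7 = 34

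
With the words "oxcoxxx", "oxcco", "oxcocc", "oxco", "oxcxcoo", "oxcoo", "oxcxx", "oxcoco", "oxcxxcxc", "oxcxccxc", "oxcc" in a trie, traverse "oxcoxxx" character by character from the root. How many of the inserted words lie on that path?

2

Walk "oxcoxxx" from the root; an end-of-word marker is hit whenever a stored word is a prefix of "oxcoxxx".
Prefixes of the query that are stored words: "oxco", "oxcoxxx"
Count: 2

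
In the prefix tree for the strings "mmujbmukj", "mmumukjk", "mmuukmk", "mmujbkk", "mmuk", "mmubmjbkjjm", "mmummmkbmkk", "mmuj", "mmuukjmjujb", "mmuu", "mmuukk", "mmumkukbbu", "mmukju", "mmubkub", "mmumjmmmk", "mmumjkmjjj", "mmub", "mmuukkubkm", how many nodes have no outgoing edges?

Leaves are exactly the stored words that no other stored word extends.
Those words: "mmubkub", "mmubmjbkjjm", "mmujbkk", "mmujbmukj", "mmukju", "mmumjkmjjj", "mmumjmmmk", "mmumkukbbu", "mmummmkbmkk", "mmumukjk", "mmuukjmjujb", "mmuukkubkm", "mmuukmk"
Leaf count: 13

13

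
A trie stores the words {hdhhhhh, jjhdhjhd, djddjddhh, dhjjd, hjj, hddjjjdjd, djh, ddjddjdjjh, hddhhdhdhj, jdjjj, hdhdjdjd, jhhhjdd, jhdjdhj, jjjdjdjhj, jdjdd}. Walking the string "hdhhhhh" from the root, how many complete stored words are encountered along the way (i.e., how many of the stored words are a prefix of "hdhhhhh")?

1

Traverse "hdhhhhh" character by character; count nodes along the way that are marked as word ends.
Prefixes of the query that are stored words: "hdhhhhh"
Count: 1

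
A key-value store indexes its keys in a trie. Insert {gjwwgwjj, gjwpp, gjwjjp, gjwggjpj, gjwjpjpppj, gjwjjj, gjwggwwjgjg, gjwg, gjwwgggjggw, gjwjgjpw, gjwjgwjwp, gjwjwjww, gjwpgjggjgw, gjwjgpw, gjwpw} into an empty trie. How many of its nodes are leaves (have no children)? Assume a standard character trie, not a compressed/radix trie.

14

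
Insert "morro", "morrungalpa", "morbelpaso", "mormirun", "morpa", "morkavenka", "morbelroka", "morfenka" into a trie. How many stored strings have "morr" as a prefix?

Filter for entries beginning with "morr":
Words under "morr": morro, morrungalpa
Count: 2

2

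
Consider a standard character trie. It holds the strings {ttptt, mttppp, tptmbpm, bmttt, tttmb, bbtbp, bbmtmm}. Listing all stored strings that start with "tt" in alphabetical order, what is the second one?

tttmb

DFS of the "tt" subtree visits, in order: "ttptt", "tttmb"
Position 2: tttmb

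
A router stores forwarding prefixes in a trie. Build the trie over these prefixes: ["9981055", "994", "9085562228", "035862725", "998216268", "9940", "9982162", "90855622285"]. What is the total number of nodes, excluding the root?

34

For each word, the new-node count is its length minus the longest prefix already in the trie:
  "9981055" → 7 new (9, 9, 8, 1, 0, 5, 5)
  "994" → prefix "99" already present; 1 new (4)
  "9085562228" → prefix "9" already present; 9 new (0, 8, 5, 5, 6, 2, 2, 2, 8)
  "035862725" → 9 new (0, 3, 5, 8, 6, 2, 7, 2, 5)
  "998216268" → prefix "998" already present; 6 new (2, 1, 6, 2, 6, 8)
  "9940" → prefix "994" already present; 1 new (0)
  "9982162" → prefix "9982162" already present; 0 new (none)
  "90855622285" → prefix "9085562228" already present; 1 new (5)
Total nodes = 7 + 1 + 9 + 9 + 6 + 1 + 0 + 1 = 34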